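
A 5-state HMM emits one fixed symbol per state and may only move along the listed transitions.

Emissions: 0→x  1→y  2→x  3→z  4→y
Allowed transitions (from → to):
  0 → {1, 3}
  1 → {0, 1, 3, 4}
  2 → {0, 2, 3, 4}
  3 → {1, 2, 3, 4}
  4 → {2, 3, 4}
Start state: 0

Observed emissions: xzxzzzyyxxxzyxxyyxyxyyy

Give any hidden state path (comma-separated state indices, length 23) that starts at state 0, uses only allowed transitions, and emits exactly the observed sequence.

0,3,2,3,3,3,1,4,2,2,2,3,4,2,0,1,1,0,1,0,1,1,1

  0: obs=x cand={0,2} pick 0 [start]
  1: obs=z cand={3} pick 3 [0->3 ok]
  2: obs=x cand={0,2} pick 2 [3->2 ok]
  3: obs=z cand={3} pick 3 [2->3 ok]
  4: obs=z cand={3} pick 3 [3->3 ok]
  5: obs=z cand={3} pick 3 [3->3 ok]
  6: obs=y cand={1,4} pick 1 [3->1 ok]
  7: obs=y cand={1,4} pick 4 [1->4 ok]
  8: obs=x cand={0,2} pick 2 [4->2 ok]
  9: obs=x cand={0,2} pick 2 [2->2 ok]
  10: obs=x cand={0,2} pick 2 [2->2 ok]
  11: obs=z cand={3} pick 3 [2->3 ok]
  12: obs=y cand={1,4} pick 4 [3->4 ok]
  13: obs=x cand={0,2} pick 2 [4->2 ok]
  14: obs=x cand={0,2} pick 0 [2->0 ok]
  15: obs=y cand={1,4} pick 1 [0->1 ok]
  16: obs=y cand={1,4} pick 1 [1->1 ok]
  17: obs=x cand={0,2} pick 0 [1->0 ok]
  18: obs=y cand={1,4} pick 1 [0->1 ok]
  19: obs=x cand={0,2} pick 0 [1->0 ok]
  20: obs=y cand={1,4} pick 1 [0->1 ok]
  21: obs=y cand={1,4} pick 1 [1->1 ok]
  22: obs=y cand={1,4} pick 1 [1->1 ok]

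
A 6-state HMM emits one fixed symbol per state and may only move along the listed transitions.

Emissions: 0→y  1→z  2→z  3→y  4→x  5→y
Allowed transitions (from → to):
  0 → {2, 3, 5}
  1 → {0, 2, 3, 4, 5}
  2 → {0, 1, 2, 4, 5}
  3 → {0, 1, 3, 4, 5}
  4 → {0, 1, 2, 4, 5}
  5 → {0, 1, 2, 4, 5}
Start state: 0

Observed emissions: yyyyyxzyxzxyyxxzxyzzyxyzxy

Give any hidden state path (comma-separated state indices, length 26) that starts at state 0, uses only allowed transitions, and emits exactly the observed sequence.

  t0 'y' -> {0,3,5}, take 0 (start)
  t1 'y' -> {0,3,5}, take 3 (0->3 ok)
  t2 'y' -> {0,3,5}, take 5 (3->5 ok)
  t3 'y' -> {0,3,5}, take 0 (5->0 ok)
  t4 'y' -> {0,3,5}, take 3 (0->3 ok)
  t5 'x' -> {4}, take 4 (3->4 ok)
  t6 'z' -> {1,2}, take 1 (4->1 ok)
  t7 'y' -> {0,3,5}, take 3 (1->3 ok)
  t8 'x' -> {4}, take 4 (3->4 ok)
  t9 'z' -> {1,2}, take 2 (4->2 ok)
  t10 'x' -> {4}, take 4 (2->4 ok)
  t11 'y' -> {0,3,5}, take 0 (4->0 ok)
  t12 'y' -> {0,3,5}, take 5 (0->5 ok)
  t13 'x' -> {4}, take 4 (5->4 ok)
  t14 'x' -> {4}, take 4 (4->4 ok)
  t15 'z' -> {1,2}, take 1 (4->1 ok)
  t16 'x' -> {4}, take 4 (1->4 ok)
  t17 'y' -> {0,3,5}, take 0 (4->0 ok)
  t18 'z' -> {1,2}, take 2 (0->2 ok)
  t19 'z' -> {1,2}, take 2 (2->2 ok)
  t20 'y' -> {0,3,5}, take 5 (2->5 ok)
  t21 'x' -> {4}, take 4 (5->4 ok)
  t22 'y' -> {0,3,5}, take 0 (4->0 ok)
  t23 'z' -> {1,2}, take 2 (0->2 ok)
  t24 'x' -> {4}, take 4 (2->4 ok)
  t25 'y' -> {0,3,5}, take 0 (4->0 ok)

0,3,5,0,3,4,1,3,4,2,4,0,5,4,4,1,4,0,2,2,5,4,0,2,4,0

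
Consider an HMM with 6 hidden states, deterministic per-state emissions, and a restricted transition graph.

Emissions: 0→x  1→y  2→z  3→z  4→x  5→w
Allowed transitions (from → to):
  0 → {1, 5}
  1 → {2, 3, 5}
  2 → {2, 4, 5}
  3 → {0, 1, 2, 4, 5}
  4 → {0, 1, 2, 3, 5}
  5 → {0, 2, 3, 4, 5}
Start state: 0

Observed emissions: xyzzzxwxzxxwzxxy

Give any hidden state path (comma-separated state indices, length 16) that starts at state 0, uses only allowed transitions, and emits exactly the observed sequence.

0,1,2,2,2,4,5,4,2,4,0,5,3,4,0,1

  [0] x  {0,4}  => 0  start
  [1] y  {1}  => 1  0->1 ok
  [2] z  {2,3}  => 2  1->2 ok
  [3] z  {2,3}  => 2  2->2 ok
  [4] z  {2,3}  => 2  2->2 ok
  [5] x  {0,4}  => 4  2->4 ok
  [6] w  {5}  => 5  4->5 ok
  [7] x  {0,4}  => 4  5->4 ok
  [8] z  {2,3}  => 2  4->2 ok
  [9] x  {0,4}  => 4  2->4 ok
  [10] x  {0,4}  => 0  4->0 ok
  [11] w  {5}  => 5  0->5 ok
  [12] z  {2,3}  => 3  5->3 ok
  [13] x  {0,4}  => 4  3->4 ok
  [14] x  {0,4}  => 0  4->0 ok
  [15] y  {1}  => 1  0->1 ok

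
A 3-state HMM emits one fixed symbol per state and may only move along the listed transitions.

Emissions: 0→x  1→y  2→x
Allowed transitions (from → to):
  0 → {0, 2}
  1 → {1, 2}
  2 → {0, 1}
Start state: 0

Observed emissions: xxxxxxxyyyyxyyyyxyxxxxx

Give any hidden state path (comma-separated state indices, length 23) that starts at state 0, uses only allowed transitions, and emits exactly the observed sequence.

0,0,2,0,0,0,2,1,1,1,1,2,1,1,1,1,2,1,2,0,0,2,0

  [0] x  {0,2}  => 0  start
  [1] x  {0,2}  => 0  0->0 ok
  [2] x  {0,2}  => 2  0->2 ok
  [3] x  {0,2}  => 0  2->0 ok
  [4] x  {0,2}  => 0  0->0 ok
  [5] x  {0,2}  => 0  0->0 ok
  [6] x  {0,2}  => 2  0->2 ok
  [7] y  {1}  => 1  2->1 ok
  [8] y  {1}  => 1  1->1 ok
  [9] y  {1}  => 1  1->1 ok
  [10] y  {1}  => 1  1->1 ok
  [11] x  {0,2}  => 2  1->2 ok
  [12] y  {1}  => 1  2->1 ok
  [13] y  {1}  => 1  1->1 ok
  [14] y  {1}  => 1  1->1 ok
  [15] y  {1}  => 1  1->1 ok
  [16] x  {0,2}  => 2  1->2 ok
  [17] y  {1}  => 1  2->1 ok
  [18] x  {0,2}  => 2  1->2 ok
  [19] x  {0,2}  => 0  2->0 ok
  [20] x  {0,2}  => 0  0->0 ok
  [21] x  {0,2}  => 2  0->2 ok
  [22] x  {0,2}  => 0  2->0 ok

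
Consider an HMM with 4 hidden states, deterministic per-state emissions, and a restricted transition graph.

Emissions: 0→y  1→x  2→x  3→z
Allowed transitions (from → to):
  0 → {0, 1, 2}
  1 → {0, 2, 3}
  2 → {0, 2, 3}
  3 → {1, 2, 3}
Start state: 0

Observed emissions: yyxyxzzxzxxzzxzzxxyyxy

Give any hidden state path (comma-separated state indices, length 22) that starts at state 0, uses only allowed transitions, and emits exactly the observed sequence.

0,0,2,0,1,3,3,1,3,1,2,3,3,1,3,3,1,2,0,0,1,0

  [0] y  {0}  => 0  start
  [1] y  {0}  => 0  0->0 ok
  [2] x  {1,2}  => 2  0->2 ok
  [3] y  {0}  => 0  2->0 ok
  [4] x  {1,2}  => 1  0->1 ok
  [5] z  {3}  => 3  1->3 ok
  [6] z  {3}  => 3  3->3 ok
  [7] x  {1,2}  => 1  3->1 ok
  [8] z  {3}  => 3  1->3 ok
  [9] x  {1,2}  => 1  3->1 ok
  [10] x  {1,2}  => 2  1->2 ok
  [11] z  {3}  => 3  2->3 ok
  [12] z  {3}  => 3  3->3 ok
  [13] x  {1,2}  => 1  3->1 ok
  [14] z  {3}  => 3  1->3 ok
  [15] z  {3}  => 3  3->3 ok
  [16] x  {1,2}  => 1  3->1 ok
  [17] x  {1,2}  => 2  1->2 ok
  [18] y  {0}  => 0  2->0 ok
  [19] y  {0}  => 0  0->0 ok
  [20] x  {1,2}  => 1  0->1 ok
  [21] y  {0}  => 0  1->0 ok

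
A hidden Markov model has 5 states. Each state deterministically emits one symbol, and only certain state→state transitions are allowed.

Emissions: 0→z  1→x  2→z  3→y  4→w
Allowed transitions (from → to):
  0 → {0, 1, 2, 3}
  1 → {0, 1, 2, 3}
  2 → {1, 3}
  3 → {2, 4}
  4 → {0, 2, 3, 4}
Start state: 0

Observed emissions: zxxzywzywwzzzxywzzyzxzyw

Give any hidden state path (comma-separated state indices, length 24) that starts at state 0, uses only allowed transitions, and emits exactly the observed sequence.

0,1,1,2,3,4,2,3,4,4,0,0,2,1,3,4,0,2,3,2,1,2,3,4

  pos 0: z in {0,2}, choose 0; start
  pos 1: x in {1}, choose 1; 0->1 ok
  pos 2: x in {1}, choose 1; 1->1 ok
  pos 3: z in {0,2}, choose 2; 1->2 ok
  pos 4: y in {3}, choose 3; 2->3 ok
  pos 5: w in {4}, choose 4; 3->4 ok
  pos 6: z in {0,2}, choose 2; 4->2 ok
  pos 7: y in {3}, choose 3; 2->3 ok
  pos 8: w in {4}, choose 4; 3->4 ok
  pos 9: w in {4}, choose 4; 4->4 ok
  pos 10: z in {0,2}, choose 0; 4->0 ok
  pos 11: z in {0,2}, choose 0; 0->0 ok
  pos 12: z in {0,2}, choose 2; 0->2 ok
  pos 13: x in {1}, choose 1; 2->1 ok
  pos 14: y in {3}, choose 3; 1->3 ok
  pos 15: w in {4}, choose 4; 3->4 ok
  pos 16: z in {0,2}, choose 0; 4->0 ok
  pos 17: z in {0,2}, choose 2; 0->2 ok
  pos 18: y in {3}, choose 3; 2->3 ok
  pos 19: z in {0,2}, choose 2; 3->2 ok
  pos 20: x in {1}, choose 1; 2->1 ok
  pos 21: z in {0,2}, choose 2; 1->2 ok
  pos 22: y in {3}, choose 3; 2->3 ok
  pos 23: w in {4}, choose 4; 3->4 ok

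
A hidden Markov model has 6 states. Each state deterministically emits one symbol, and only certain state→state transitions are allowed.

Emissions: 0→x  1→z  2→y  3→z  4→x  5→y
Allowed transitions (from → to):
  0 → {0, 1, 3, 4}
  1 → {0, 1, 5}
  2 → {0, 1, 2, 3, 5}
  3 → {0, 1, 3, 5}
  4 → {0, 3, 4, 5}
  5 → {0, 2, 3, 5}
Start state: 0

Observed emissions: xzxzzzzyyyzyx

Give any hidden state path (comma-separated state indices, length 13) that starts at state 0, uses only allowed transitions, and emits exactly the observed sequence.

0,1,0,3,1,1,1,5,5,2,1,5,0

  t0 'x' -> {0,4}, take 0 (start)
  t1 'z' -> {1,3}, take 1 (0->1 ok)
  t2 'x' -> {0,4}, take 0 (1->0 ok)
  t3 'z' -> {1,3}, take 3 (0->3 ok)
  t4 'z' -> {1,3}, take 1 (3->1 ok)
  t5 'z' -> {1,3}, take 1 (1->1 ok)
  t6 'z' -> {1,3}, take 1 (1->1 ok)
  t7 'y' -> {2,5}, take 5 (1->5 ok)
  t8 'y' -> {2,5}, take 5 (5->5 ok)
  t9 'y' -> {2,5}, take 2 (5->2 ok)
  t10 'z' -> {1,3}, take 1 (2->1 ok)
  t11 'y' -> {2,5}, take 5 (1->5 ok)
  t12 'x' -> {0,4}, take 0 (5->0 ok)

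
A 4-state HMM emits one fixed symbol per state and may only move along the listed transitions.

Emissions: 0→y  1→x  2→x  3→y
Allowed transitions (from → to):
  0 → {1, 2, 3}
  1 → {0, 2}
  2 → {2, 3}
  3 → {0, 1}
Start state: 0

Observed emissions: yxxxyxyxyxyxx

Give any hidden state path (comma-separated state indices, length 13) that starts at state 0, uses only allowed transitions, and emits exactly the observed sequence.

  0: obs=y cand={0,3} pick 0 [start]
  1: obs=x cand={1,2} pick 1 [0->1 ok]
  2: obs=x cand={1,2} pick 2 [1->2 ok]
  3: obs=x cand={1,2} pick 2 [2->2 ok]
  4: obs=y cand={0,3} pick 3 [2->3 ok]
  5: obs=x cand={1,2} pick 1 [3->1 ok]
  6: obs=y cand={0,3} pick 0 [1->0 ok]
  7: obs=x cand={1,2} pick 1 [0->1 ok]
  8: obs=y cand={0,3} pick 0 [1->0 ok]
  9: obs=x cand={1,2} pick 1 [0->1 ok]
  10: obs=y cand={0,3} pick 0 [1->0 ok]
  11: obs=x cand={1,2} pick 2 [0->2 ok]
  12: obs=x cand={1,2} pick 2 [2->2 ok]

0,1,2,2,3,1,0,1,0,1,0,2,2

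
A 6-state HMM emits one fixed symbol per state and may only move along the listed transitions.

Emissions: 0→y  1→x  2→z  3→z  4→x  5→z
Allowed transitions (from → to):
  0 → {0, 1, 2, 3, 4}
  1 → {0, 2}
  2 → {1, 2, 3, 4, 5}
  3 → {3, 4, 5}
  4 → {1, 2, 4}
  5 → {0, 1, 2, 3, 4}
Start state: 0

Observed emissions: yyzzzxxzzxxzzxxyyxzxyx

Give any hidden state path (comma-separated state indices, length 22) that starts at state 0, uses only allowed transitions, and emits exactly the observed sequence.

  [0] y  {0}  => 0  start
  [1] y  {0}  => 0  0->0 ok
  [2] z  {2,3,5}  => 3  0->3 ok
  [3] z  {2,3,5}  => 3  3->3 ok
  [4] z  {2,3,5}  => 5  3->5 ok
  [5] x  {1,4}  => 4  5->4 ok
  [6] x  {1,4}  => 4  4->4 ok
  [7] z  {2,3,5}  => 2  4->2 ok
  [8] z  {2,3,5}  => 5  2->5 ok
  [9] x  {1,4}  => 4  5->4 ok
  [10] x  {1,4}  => 4  4->4 ok
  [11] z  {2,3,5}  => 2  4->2 ok
  [12] z  {2,3,5}  => 3  2->3 ok
  [13] x  {1,4}  => 4  3->4 ok
  [14] x  {1,4}  => 1  4->1 ok
  [15] y  {0}  => 0  1->0 ok
  [16] y  {0}  => 0  0->0 ok
  [17] x  {1,4}  => 4  0->4 ok
  [18] z  {2,3,5}  => 2  4->2 ok
  [19] x  {1,4}  => 1  2->1 ok
  [20] y  {0}  => 0  1->0 ok
  [21] x  {1,4}  => 4  0->4 ok

0,0,3,3,5,4,4,2,5,4,4,2,3,4,1,0,0,4,2,1,0,4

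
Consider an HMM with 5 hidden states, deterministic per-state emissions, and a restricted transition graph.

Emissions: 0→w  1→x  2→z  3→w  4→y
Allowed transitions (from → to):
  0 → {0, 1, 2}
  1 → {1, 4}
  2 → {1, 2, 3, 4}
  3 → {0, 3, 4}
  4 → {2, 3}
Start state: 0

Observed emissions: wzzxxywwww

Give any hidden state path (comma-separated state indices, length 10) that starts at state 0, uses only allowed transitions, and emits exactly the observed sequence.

0,2,2,1,1,4,3,3,3,0

  pos 0: w in {0,3}, choose 0; start
  pos 1: z in {2}, choose 2; 0->2 ok
  pos 2: z in {2}, choose 2; 2->2 ok
  pos 3: x in {1}, choose 1; 2->1 ok
  pos 4: x in {1}, choose 1; 1->1 ok
  pos 5: y in {4}, choose 4; 1->4 ok
  pos 6: w in {0,3}, choose 3; 4->3 ok
  pos 7: w in {0,3}, choose 3; 3->3 ok
  pos 8: w in {0,3}, choose 3; 3->3 ok
  pos 9: w in {0,3}, choose 0; 3->0 ok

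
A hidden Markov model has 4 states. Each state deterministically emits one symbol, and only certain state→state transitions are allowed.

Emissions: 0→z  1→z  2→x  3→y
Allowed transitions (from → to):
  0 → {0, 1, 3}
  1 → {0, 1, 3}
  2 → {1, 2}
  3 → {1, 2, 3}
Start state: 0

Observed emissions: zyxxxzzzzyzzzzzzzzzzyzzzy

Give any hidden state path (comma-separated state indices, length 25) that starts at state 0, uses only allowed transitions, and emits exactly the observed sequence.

  [0] z  {0,1}  => 0  start
  [1] y  {3}  => 3  0->3 ok
  [2] x  {2}  => 2  3->2 ok
  [3] x  {2}  => 2  2->2 ok
  [4] x  {2}  => 2  2->2 ok
  [5] z  {0,1}  => 1  2->1 ok
  [6] z  {0,1}  => 1  1->1 ok
  [7] z  {0,1}  => 0  1->0 ok
  [8] z  {0,1}  => 1  0->1 ok
  [9] y  {3}  => 3  1->3 ok
  [10] z  {0,1}  => 1  3->1 ok
  [11] z  {0,1}  => 0  1->0 ok
  [12] z  {0,1}  => 1  0->1 ok
  [13] z  {0,1}  => 0  1->0 ok
  [14] z  {0,1}  => 1  0->1 ok
  [15] z  {0,1}  => 0  1->0 ok
  [16] z  {0,1}  => 1  0->1 ok
  [17] z  {0,1}  => 1  1->1 ok
  [18] z  {0,1}  => 1  1->1 ok
  [19] z  {0,1}  => 0  1->0 ok
  [20] y  {3}  => 3  0->3 ok
  [21] z  {0,1}  => 1  3->1 ok
  [22] z  {0,1}  => 0  1->0 ok
  [23] z  {0,1}  => 0  0->0 ok
  [24] y  {3}  => 3  0->3 ok

0,3,2,2,2,1,1,0,1,3,1,0,1,0,1,0,1,1,1,0,3,1,0,0,3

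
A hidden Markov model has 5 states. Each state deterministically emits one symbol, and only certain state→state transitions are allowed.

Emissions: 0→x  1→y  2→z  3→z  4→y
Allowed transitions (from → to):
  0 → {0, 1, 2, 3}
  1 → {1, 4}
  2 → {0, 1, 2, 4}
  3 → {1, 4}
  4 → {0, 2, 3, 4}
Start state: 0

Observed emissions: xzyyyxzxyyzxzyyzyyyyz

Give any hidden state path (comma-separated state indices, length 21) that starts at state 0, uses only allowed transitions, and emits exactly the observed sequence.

  pos 0: x in {0}, choose 0; start
  pos 1: z in {2,3}, choose 2; 0->2 ok
  pos 2: y in {1,4}, choose 1; 2->1 ok
  pos 3: y in {1,4}, choose 1; 1->1 ok
  pos 4: y in {1,4}, choose 4; 1->4 ok
  pos 5: x in {0}, choose 0; 4->0 ok
  pos 6: z in {2,3}, choose 2; 0->2 ok
  pos 7: x in {0}, choose 0; 2->0 ok
  pos 8: y in {1,4}, choose 1; 0->1 ok
  pos 9: y in {1,4}, choose 4; 1->4 ok
  pos 10: z in {2,3}, choose 2; 4->2 ok
  pos 11: x in {0}, choose 0; 2->0 ok
  pos 12: z in {2,3}, choose 2; 0->2 ok
  pos 13: y in {1,4}, choose 1; 2->1 ok
  pos 14: y in {1,4}, choose 4; 1->4 ok
  pos 15: z in {2,3}, choose 3; 4->3 ok
  pos 16: y in {1,4}, choose 1; 3->1 ok
  pos 17: y in {1,4}, choose 1; 1->1 ok
  pos 18: y in {1,4}, choose 1; 1->1 ok
  pos 19: y in {1,4}, choose 4; 1->4 ok
  pos 20: z in {2,3}, choose 2; 4->2 ok

0,2,1,1,4,0,2,0,1,4,2,0,2,1,4,3,1,1,1,4,2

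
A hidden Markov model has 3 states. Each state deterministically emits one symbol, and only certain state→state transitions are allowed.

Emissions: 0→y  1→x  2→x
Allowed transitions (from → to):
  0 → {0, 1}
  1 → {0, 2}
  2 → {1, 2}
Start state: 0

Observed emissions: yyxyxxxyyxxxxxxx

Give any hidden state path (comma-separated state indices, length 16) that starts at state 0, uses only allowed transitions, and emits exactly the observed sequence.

  t0 'y' -> {0}, take 0 (start)
  t1 'y' -> {0}, take 0 (0->0 ok)
  t2 'x' -> {1,2}, take 1 (0->1 ok)
  t3 'y' -> {0}, take 0 (1->0 ok)
  t4 'x' -> {1,2}, take 1 (0->1 ok)
  t5 'x' -> {1,2}, take 2 (1->2 ok)
  t6 'x' -> {1,2}, take 1 (2->1 ok)
  t7 'y' -> {0}, take 0 (1->0 ok)
  t8 'y' -> {0}, take 0 (0->0 ok)
  t9 'x' -> {1,2}, take 1 (0->1 ok)
  t10 'x' -> {1,2}, take 2 (1->2 ok)
  t11 'x' -> {1,2}, take 1 (2->1 ok)
  t12 'x' -> {1,2}, take 2 (1->2 ok)
  t13 'x' -> {1,2}, take 2 (2->2 ok)
  t14 'x' -> {1,2}, take 2 (2->2 ok)
  t15 'x' -> {1,2}, take 1 (2->1 ok)

0,0,1,0,1,2,1,0,0,1,2,1,2,2,2,1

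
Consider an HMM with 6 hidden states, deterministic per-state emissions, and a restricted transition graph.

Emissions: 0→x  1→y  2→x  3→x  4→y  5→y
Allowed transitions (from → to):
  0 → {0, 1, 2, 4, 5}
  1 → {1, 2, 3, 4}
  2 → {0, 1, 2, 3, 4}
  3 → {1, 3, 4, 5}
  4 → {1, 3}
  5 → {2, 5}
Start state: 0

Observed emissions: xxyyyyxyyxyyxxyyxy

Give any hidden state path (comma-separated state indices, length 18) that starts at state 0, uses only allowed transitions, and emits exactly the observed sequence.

0,0,4,1,4,1,3,4,1,2,1,4,3,3,5,5,2,1

  t0 'x' -> {0,2,3}, take 0 (start)
  t1 'x' -> {0,2,3}, take 0 (0->0 ok)
  t2 'y' -> {1,4,5}, take 4 (0->4 ok)
  t3 'y' -> {1,4,5}, take 1 (4->1 ok)
  t4 'y' -> {1,4,5}, take 4 (1->4 ok)
  t5 'y' -> {1,4,5}, take 1 (4->1 ok)
  t6 'x' -> {0,2,3}, take 3 (1->3 ok)
  t7 'y' -> {1,4,5}, take 4 (3->4 ok)
  t8 'y' -> {1,4,5}, take 1 (4->1 ok)
  t9 'x' -> {0,2,3}, take 2 (1->2 ok)
  t10 'y' -> {1,4,5}, take 1 (2->1 ok)
  t11 'y' -> {1,4,5}, take 4 (1->4 ok)
  t12 'x' -> {0,2,3}, take 3 (4->3 ok)
  t13 'x' -> {0,2,3}, take 3 (3->3 ok)
  t14 'y' -> {1,4,5}, take 5 (3->5 ok)
  t15 'y' -> {1,4,5}, take 5 (5->5 ok)
  t16 'x' -> {0,2,3}, take 2 (5->2 ok)
  t17 'y' -> {1,4,5}, take 1 (2->1 ok)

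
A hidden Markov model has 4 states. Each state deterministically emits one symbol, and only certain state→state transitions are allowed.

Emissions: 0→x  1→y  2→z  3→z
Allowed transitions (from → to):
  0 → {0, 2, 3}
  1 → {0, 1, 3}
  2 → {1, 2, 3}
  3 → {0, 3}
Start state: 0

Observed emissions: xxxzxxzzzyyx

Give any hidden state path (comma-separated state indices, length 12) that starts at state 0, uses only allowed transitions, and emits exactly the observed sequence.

0,0,0,3,0,0,2,2,2,1,1,0

  0: obs=x cand={0} pick 0 [start]
  1: obs=x cand={0} pick 0 [0->0 ok]
  2: obs=x cand={0} pick 0 [0->0 ok]
  3: obs=z cand={2,3} pick 3 [0->3 ok]
  4: obs=x cand={0} pick 0 [3->0 ok]
  5: obs=x cand={0} pick 0 [0->0 ok]
  6: obs=z cand={2,3} pick 2 [0->2 ok]
  7: obs=z cand={2,3} pick 2 [2->2 ok]
  8: obs=z cand={2,3} pick 2 [2->2 ok]
  9: obs=y cand={1} pick 1 [2->1 ok]
  10: obs=y cand={1} pick 1 [1->1 ok]
  11: obs=x cand={0} pick 0 [1->0 ok]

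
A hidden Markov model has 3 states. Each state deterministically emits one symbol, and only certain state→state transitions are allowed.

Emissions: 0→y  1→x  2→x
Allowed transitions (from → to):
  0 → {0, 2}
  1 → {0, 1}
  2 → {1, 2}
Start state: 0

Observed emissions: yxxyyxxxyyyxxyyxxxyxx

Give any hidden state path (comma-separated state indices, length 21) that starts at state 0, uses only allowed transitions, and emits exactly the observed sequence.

  [0] y  {0}  => 0  start
  [1] x  {1,2}  => 2  0->2 ok
  [2] x  {1,2}  => 1  2->1 ok
  [3] y  {0}  => 0  1->0 ok
  [4] y  {0}  => 0  0->0 ok
  [5] x  {1,2}  => 2  0->2 ok
  [6] x  {1,2}  => 2  2->2 ok
  [7] x  {1,2}  => 1  2->1 ok
  [8] y  {0}  => 0  1->0 ok
  [9] y  {0}  => 0  0->0 ok
  [10] y  {0}  => 0  0->0 ok
  [11] x  {1,2}  => 2  0->2 ok
  [12] x  {1,2}  => 1  2->1 ok
  [13] y  {0}  => 0  1->0 ok
  [14] y  {0}  => 0  0->0 ok
  [15] x  {1,2}  => 2  0->2 ok
  [16] x  {1,2}  => 2  2->2 ok
  [17] x  {1,2}  => 1  2->1 ok
  [18] y  {0}  => 0  1->0 ok
  [19] x  {1,2}  => 2  0->2 ok
  [20] x  {1,2}  => 2  2->2 ok

0,2,1,0,0,2,2,1,0,0,0,2,1,0,0,2,2,1,0,2,2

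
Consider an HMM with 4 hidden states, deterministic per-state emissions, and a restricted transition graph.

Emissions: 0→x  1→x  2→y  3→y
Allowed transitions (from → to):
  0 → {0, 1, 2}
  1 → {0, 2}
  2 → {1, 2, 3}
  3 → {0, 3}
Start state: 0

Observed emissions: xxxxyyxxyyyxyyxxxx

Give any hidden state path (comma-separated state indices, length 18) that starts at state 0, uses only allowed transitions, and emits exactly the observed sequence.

  pos 0: x in {0,1}, choose 0; start
  pos 1: x in {0,1}, choose 1; 0->1 ok
  pos 2: x in {0,1}, choose 0; 1->0 ok
  pos 3: x in {0,1}, choose 1; 0->1 ok
  pos 4: y in {2,3}, choose 2; 1->2 ok
  pos 5: y in {2,3}, choose 2; 2->2 ok
  pos 6: x in {0,1}, choose 1; 2->1 ok
  pos 7: x in {0,1}, choose 0; 1->0 ok
  pos 8: y in {2,3}, choose 2; 0->2 ok
  pos 9: y in {2,3}, choose 2; 2->2 ok
  pos 10: y in {2,3}, choose 3; 2->3 ok
  pos 11: x in {0,1}, choose 0; 3->0 ok
  pos 12: y in {2,3}, choose 2; 0->2 ok
  pos 13: y in {2,3}, choose 2; 2->2 ok
  pos 14: x in {0,1}, choose 1; 2->1 ok
  pos 15: x in {0,1}, choose 0; 1->0 ok
  pos 16: x in {0,1}, choose 1; 0->1 ok
  pos 17: x in {0,1}, choose 0; 1->0 ok

0,1,0,1,2,2,1,0,2,2,3,0,2,2,1,0,1,0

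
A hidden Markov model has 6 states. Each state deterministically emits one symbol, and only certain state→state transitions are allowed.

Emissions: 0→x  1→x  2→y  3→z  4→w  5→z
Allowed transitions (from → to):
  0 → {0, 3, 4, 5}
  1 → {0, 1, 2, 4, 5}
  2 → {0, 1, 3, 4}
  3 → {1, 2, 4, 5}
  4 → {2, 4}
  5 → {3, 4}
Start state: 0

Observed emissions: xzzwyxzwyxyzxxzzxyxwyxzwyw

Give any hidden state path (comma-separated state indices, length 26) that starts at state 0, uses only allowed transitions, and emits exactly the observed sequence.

  pos 0: x in {0,1}, choose 0; start
  pos 1: z in {3,5}, choose 3; 0->3 ok
  pos 2: z in {3,5}, choose 5; 3->5 ok
  pos 3: w in {4}, choose 4; 5->4 ok
  pos 4: y in {2}, choose 2; 4->2 ok
  pos 5: x in {0,1}, choose 0; 2->0 ok
  pos 6: z in {3,5}, choose 5; 0->5 ok
  pos 7: w in {4}, choose 4; 5->4 ok
  pos 8: y in {2}, choose 2; 4->2 ok
  pos 9: x in {0,1}, choose 1; 2->1 ok
  pos 10: y in {2}, choose 2; 1->2 ok
  pos 11: z in {3,5}, choose 3; 2->3 ok
  pos 12: x in {0,1}, choose 1; 3->1 ok
  pos 13: x in {0,1}, choose 0; 1->0 ok
  pos 14: z in {3,5}, choose 5; 0->5 ok
  pos 15: z in {3,5}, choose 3; 5->3 ok
  pos 16: x in {0,1}, choose 1; 3->1 ok
  pos 17: y in {2}, choose 2; 1->2 ok
  pos 18: x in {0,1}, choose 0; 2->0 ok
  pos 19: w in {4}, choose 4; 0->4 ok
  pos 20: y in {2}, choose 2; 4->2 ok
  pos 21: x in {0,1}, choose 0; 2->0 ok
  pos 22: z in {3,5}, choose 5; 0->5 ok
  pos 23: w in {4}, choose 4; 5->4 ok
  pos 24: y in {2}, choose 2; 4->2 ok
  pos 25: w in {4}, choose 4; 2->4 ok

0,3,5,4,2,0,5,4,2,1,2,3,1,0,5,3,1,2,0,4,2,0,5,4,2,4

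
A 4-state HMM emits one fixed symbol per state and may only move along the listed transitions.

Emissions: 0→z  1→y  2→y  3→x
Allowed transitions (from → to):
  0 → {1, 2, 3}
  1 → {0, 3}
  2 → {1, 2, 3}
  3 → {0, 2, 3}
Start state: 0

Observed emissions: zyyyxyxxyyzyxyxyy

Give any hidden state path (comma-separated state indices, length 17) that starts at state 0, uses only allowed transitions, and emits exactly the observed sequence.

  pos 0: z in {0}, choose 0; start
  pos 1: y in {1,2}, choose 2; 0->2 ok
  pos 2: y in {1,2}, choose 2; 2->2 ok
  pos 3: y in {1,2}, choose 2; 2->2 ok
  pos 4: x in {3}, choose 3; 2->3 ok
  pos 5: y in {1,2}, choose 2; 3->2 ok
  pos 6: x in {3}, choose 3; 2->3 ok
  pos 7: x in {3}, choose 3; 3->3 ok
  pos 8: y in {1,2}, choose 2; 3->2 ok
  pos 9: y in {1,2}, choose 1; 2->1 ok
  pos 10: z in {0}, choose 0; 1->0 ok
  pos 11: y in {1,2}, choose 1; 0->1 ok
  pos 12: x in {3}, choose 3; 1->3 ok
  pos 13: y in {1,2}, choose 2; 3->2 ok
  pos 14: x in {3}, choose 3; 2->3 ok
  pos 15: y in {1,2}, choose 2; 3->2 ok
  pos 16: y in {1,2}, choose 1; 2->1 ok

0,2,2,2,3,2,3,3,2,1,0,1,3,2,3,2,1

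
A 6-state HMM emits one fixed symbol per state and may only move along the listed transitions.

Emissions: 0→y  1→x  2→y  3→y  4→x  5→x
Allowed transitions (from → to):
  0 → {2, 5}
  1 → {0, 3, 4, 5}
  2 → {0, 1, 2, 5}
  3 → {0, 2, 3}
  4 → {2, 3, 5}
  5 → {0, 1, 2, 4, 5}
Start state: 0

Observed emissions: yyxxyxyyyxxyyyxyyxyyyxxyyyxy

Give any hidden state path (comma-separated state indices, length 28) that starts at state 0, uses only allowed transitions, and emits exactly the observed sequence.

0,2,5,5,0,5,0,2,0,5,1,0,2,0,5,2,2,1,3,3,2,1,4,2,0,2,5,2

  t0 'y' -> {0,2,3}, take 0 (start)
  t1 'y' -> {0,2,3}, take 2 (0->2 ok)
  t2 'x' -> {1,4,5}, take 5 (2->5 ok)
  t3 'x' -> {1,4,5}, take 5 (5->5 ok)
  t4 'y' -> {0,2,3}, take 0 (5->0 ok)
  t5 'x' -> {1,4,5}, take 5 (0->5 ok)
  t6 'y' -> {0,2,3}, take 0 (5->0 ok)
  t7 'y' -> {0,2,3}, take 2 (0->2 ok)
  t8 'y' -> {0,2,3}, take 0 (2->0 ok)
  t9 'x' -> {1,4,5}, take 5 (0->5 ok)
  t10 'x' -> {1,4,5}, take 1 (5->1 ok)
  t11 'y' -> {0,2,3}, take 0 (1->0 ok)
  t12 'y' -> {0,2,3}, take 2 (0->2 ok)
  t13 'y' -> {0,2,3}, take 0 (2->0 ok)
  t14 'x' -> {1,4,5}, take 5 (0->5 ok)
  t15 'y' -> {0,2,3}, take 2 (5->2 ok)
  t16 'y' -> {0,2,3}, take 2 (2->2 ok)
  t17 'x' -> {1,4,5}, take 1 (2->1 ok)
  t18 'y' -> {0,2,3}, take 3 (1->3 ok)
  t19 'y' -> {0,2,3}, take 3 (3->3 ok)
  t20 'y' -> {0,2,3}, take 2 (3->2 ok)
  t21 'x' -> {1,4,5}, take 1 (2->1 ok)
  t22 'x' -> {1,4,5}, take 4 (1->4 ok)
  t23 'y' -> {0,2,3}, take 2 (4->2 ok)
  t24 'y' -> {0,2,3}, take 0 (2->0 ok)
  t25 'y' -> {0,2,3}, take 2 (0->2 ok)
  t26 'x' -> {1,4,5}, take 5 (2->5 ok)
  t27 'y' -> {0,2,3}, take 2 (5->2 ok)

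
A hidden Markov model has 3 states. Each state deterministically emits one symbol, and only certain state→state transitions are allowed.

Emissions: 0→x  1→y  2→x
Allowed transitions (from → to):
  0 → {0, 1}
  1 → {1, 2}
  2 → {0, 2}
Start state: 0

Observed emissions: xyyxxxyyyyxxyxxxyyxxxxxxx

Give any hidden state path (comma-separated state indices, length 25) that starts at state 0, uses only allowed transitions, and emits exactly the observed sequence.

  t0 'x' -> {0,2}, take 0 (start)
  t1 'y' -> {1}, take 1 (0->1 ok)
  t2 'y' -> {1}, take 1 (1->1 ok)
  t3 'x' -> {0,2}, take 2 (1->2 ok)
  t4 'x' -> {0,2}, take 0 (2->0 ok)
  t5 'x' -> {0,2}, take 0 (0->0 ok)
  t6 'y' -> {1}, take 1 (0->1 ok)
  t7 'y' -> {1}, take 1 (1->1 ok)
  t8 'y' -> {1}, take 1 (1->1 ok)
  t9 'y' -> {1}, take 1 (1->1 ok)
  t10 'x' -> {0,2}, take 2 (1->2 ok)
  t11 'x' -> {0,2}, take 0 (2->0 ok)
  t12 'y' -> {1}, take 1 (0->1 ok)
  t13 'x' -> {0,2}, take 2 (1->2 ok)
  t14 'x' -> {0,2}, take 2 (2->2 ok)
  t15 'x' -> {0,2}, take 0 (2->0 ok)
  t16 'y' -> {1}, take 1 (0->1 ok)
  t17 'y' -> {1}, take 1 (1->1 ok)
  t18 'x' -> {0,2}, take 2 (1->2 ok)
  t19 'x' -> {0,2}, take 2 (2->2 ok)
  t20 'x' -> {0,2}, take 2 (2->2 ok)
  t21 'x' -> {0,2}, take 2 (2->2 ok)
  t22 'x' -> {0,2}, take 2 (2->2 ok)
  t23 'x' -> {0,2}, take 2 (2->2 ok)
  t24 'x' -> {0,2}, take 2 (2->2 ok)

0,1,1,2,0,0,1,1,1,1,2,0,1,2,2,0,1,1,2,2,2,2,2,2,2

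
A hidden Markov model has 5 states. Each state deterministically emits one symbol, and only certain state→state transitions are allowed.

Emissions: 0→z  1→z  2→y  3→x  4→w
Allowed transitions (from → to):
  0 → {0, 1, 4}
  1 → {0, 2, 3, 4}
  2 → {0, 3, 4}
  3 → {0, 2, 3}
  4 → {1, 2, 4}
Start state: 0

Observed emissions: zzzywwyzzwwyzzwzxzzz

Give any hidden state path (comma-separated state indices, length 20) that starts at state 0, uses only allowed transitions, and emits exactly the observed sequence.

  pos 0: z in {0,1}, choose 0; start
  pos 1: z in {0,1}, choose 0; 0->0 ok
  pos 2: z in {0,1}, choose 1; 0->1 ok
  pos 3: y in {2}, choose 2; 1->2 ok
  pos 4: w in {4}, choose 4; 2->4 ok
  pos 5: w in {4}, choose 4; 4->4 ok
  pos 6: y in {2}, choose 2; 4->2 ok
  pos 7: z in {0,1}, choose 0; 2->0 ok
  pos 8: z in {0,1}, choose 0; 0->0 ok
  pos 9: w in {4}, choose 4; 0->4 ok
  pos 10: w in {4}, choose 4; 4->4 ok
  pos 11: y in {2}, choose 2; 4->2 ok
  pos 12: z in {0,1}, choose 0; 2->0 ok
  pos 13: z in {0,1}, choose 0; 0->0 ok
  pos 14: w in {4}, choose 4; 0->4 ok
  pos 15: z in {0,1}, choose 1; 4->1 ok
  pos 16: x in {3}, choose 3; 1->3 ok
  pos 17: z in {0,1}, choose 0; 3->0 ok
  pos 18: z in {0,1}, choose 0; 0->0 ok
  pos 19: z in {0,1}, choose 0; 0->0 ok

0,0,1,2,4,4,2,0,0,4,4,2,0,0,4,1,3,0,0,0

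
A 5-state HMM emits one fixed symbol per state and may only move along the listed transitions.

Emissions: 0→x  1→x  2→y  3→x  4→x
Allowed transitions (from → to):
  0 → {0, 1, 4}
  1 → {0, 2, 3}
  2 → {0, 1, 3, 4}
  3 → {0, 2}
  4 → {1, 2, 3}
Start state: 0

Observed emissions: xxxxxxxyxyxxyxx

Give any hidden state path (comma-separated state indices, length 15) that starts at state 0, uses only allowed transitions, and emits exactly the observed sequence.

0,0,4,1,3,0,1,2,3,2,0,1,2,1,0

  0: obs=x cand={0,1,3,4} pick 0 [start]
  1: obs=x cand={0,1,3,4} pick 0 [0->0 ok]
  2: obs=x cand={0,1,3,4} pick 4 [0->4 ok]
  3: obs=x cand={0,1,3,4} pick 1 [4->1 ok]
  4: obs=x cand={0,1,3,4} pick 3 [1->3 ok]
  5: obs=x cand={0,1,3,4} pick 0 [3->0 ok]
  6: obs=x cand={0,1,3,4} pick 1 [0->1 ok]
  7: obs=y cand={2} pick 2 [1->2 ok]
  8: obs=x cand={0,1,3,4} pick 3 [2->3 ok]
  9: obs=y cand={2} pick 2 [3->2 ok]
  10: obs=x cand={0,1,3,4} pick 0 [2->0 ok]
  11: obs=x cand={0,1,3,4} pick 1 [0->1 ok]
  12: obs=y cand={2} pick 2 [1->2 ok]
  13: obs=x cand={0,1,3,4} pick 1 [2->1 ok]
  14: obs=x cand={0,1,3,4} pick 0 [1->0 ok]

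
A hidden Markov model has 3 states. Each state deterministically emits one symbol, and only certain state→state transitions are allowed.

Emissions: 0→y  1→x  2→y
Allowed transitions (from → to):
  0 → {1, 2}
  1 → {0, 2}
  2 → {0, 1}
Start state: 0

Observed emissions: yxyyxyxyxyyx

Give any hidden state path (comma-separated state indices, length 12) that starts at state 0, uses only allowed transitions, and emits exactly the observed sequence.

  0: obs=y cand={0,2} pick 0 [start]
  1: obs=x cand={1} pick 1 [0->1 ok]
  2: obs=y cand={0,2} pick 2 [1->2 ok]
  3: obs=y cand={0,2} pick 0 [2->0 ok]
  4: obs=x cand={1} pick 1 [0->1 ok]
  5: obs=y cand={0,2} pick 0 [1->0 ok]
  6: obs=x cand={1} pick 1 [0->1 ok]
  7: obs=y cand={0,2} pick 0 [1->0 ok]
  8: obs=x cand={1} pick 1 [0->1 ok]
  9: obs=y cand={0,2} pick 0 [1->0 ok]
  10: obs=y cand={0,2} pick 2 [0->2 ok]
  11: obs=x cand={1} pick 1 [2->1 ok]

0,1,2,0,1,0,1,0,1,0,2,1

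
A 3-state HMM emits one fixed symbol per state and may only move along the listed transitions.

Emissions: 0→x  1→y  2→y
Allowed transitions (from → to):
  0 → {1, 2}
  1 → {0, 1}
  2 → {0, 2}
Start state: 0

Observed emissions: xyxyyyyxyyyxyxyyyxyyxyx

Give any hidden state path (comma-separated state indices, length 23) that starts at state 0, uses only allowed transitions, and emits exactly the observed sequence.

0,2,0,1,1,1,1,0,1,1,1,0,2,0,1,1,1,0,2,2,0,1,0

  t0 'x' -> {0}, take 0 (start)
  t1 'y' -> {1,2}, take 2 (0->2 ok)
  t2 'x' -> {0}, take 0 (2->0 ok)
  t3 'y' -> {1,2}, take 1 (0->1 ok)
  t4 'y' -> {1,2}, take 1 (1->1 ok)
  t5 'y' -> {1,2}, take 1 (1->1 ok)
  t6 'y' -> {1,2}, take 1 (1->1 ok)
  t7 'x' -> {0}, take 0 (1->0 ok)
  t8 'y' -> {1,2}, take 1 (0->1 ok)
  t9 'y' -> {1,2}, take 1 (1->1 ok)
  t10 'y' -> {1,2}, take 1 (1->1 ok)
  t11 'x' -> {0}, take 0 (1->0 ok)
  t12 'y' -> {1,2}, take 2 (0->2 ok)
  t13 'x' -> {0}, take 0 (2->0 ok)
  t14 'y' -> {1,2}, take 1 (0->1 ok)
  t15 'y' -> {1,2}, take 1 (1->1 ok)
  t16 'y' -> {1,2}, take 1 (1->1 ok)
  t17 'x' -> {0}, take 0 (1->0 ok)
  t18 'y' -> {1,2}, take 2 (0->2 ok)
  t19 'y' -> {1,2}, take 2 (2->2 ok)
  t20 'x' -> {0}, take 0 (2->0 ok)
  t21 'y' -> {1,2}, take 1 (0->1 ok)
  t22 'x' -> {0}, take 0 (1->0 ok)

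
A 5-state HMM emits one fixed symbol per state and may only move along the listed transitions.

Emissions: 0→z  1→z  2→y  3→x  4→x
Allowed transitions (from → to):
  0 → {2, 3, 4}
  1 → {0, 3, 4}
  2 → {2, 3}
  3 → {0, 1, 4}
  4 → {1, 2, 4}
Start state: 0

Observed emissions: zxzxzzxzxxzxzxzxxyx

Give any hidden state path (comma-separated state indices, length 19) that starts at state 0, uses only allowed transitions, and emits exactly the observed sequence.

  t0 'z' -> {0,1}, take 0 (start)
  t1 'x' -> {3,4}, take 3 (0->3 ok)
  t2 'z' -> {0,1}, take 0 (3->0 ok)
  t3 'x' -> {3,4}, take 4 (0->4 ok)
  t4 'z' -> {0,1}, take 1 (4->1 ok)
  t5 'z' -> {0,1}, take 0 (1->0 ok)
  t6 'x' -> {3,4}, take 3 (0->3 ok)
  t7 'z' -> {0,1}, take 1 (3->1 ok)
  t8 'x' -> {3,4}, take 3 (1->3 ok)
  t9 'x' -> {3,4}, take 4 (3->4 ok)
  t10 'z' -> {0,1}, take 1 (4->1 ok)
  t11 'x' -> {3,4}, take 3 (1->3 ok)
  t12 'z' -> {0,1}, take 0 (3->0 ok)
  t13 'x' -> {3,4}, take 3 (0->3 ok)
  t14 'z' -> {0,1}, take 0 (3->0 ok)
  t15 'x' -> {3,4}, take 3 (0->3 ok)
  t16 'x' -> {3,4}, take 4 (3->4 ok)
  t17 'y' -> {2}, take 2 (4->2 ok)
  t18 'x' -> {3,4}, take 3 (2->3 ok)

0,3,0,4,1,0,3,1,3,4,1,3,0,3,0,3,4,2,3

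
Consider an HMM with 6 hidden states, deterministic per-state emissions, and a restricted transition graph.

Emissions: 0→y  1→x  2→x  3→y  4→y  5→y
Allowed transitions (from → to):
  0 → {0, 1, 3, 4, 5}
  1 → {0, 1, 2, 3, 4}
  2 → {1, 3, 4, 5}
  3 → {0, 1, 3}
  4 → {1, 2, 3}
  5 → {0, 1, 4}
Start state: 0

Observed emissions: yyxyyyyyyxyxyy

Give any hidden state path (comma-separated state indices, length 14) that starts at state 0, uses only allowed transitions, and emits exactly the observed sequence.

0,5,1,3,3,0,5,0,4,2,4,2,4,3

  0: obs=y cand={0,3,4,5} pick 0 [start]
  1: obs=y cand={0,3,4,5} pick 5 [0->5 ok]
  2: obs=x cand={1,2} pick 1 [5->1 ok]
  3: obs=y cand={0,3,4,5} pick 3 [1->3 ok]
  4: obs=y cand={0,3,4,5} pick 3 [3->3 ok]
  5: obs=y cand={0,3,4,5} pick 0 [3->0 ok]
  6: obs=y cand={0,3,4,5} pick 5 [0->5 ok]
  7: obs=y cand={0,3,4,5} pick 0 [5->0 ok]
  8: obs=y cand={0,3,4,5} pick 4 [0->4 ok]
  9: obs=x cand={1,2} pick 2 [4->2 ok]
  10: obs=y cand={0,3,4,5} pick 4 [2->4 ok]
  11: obs=x cand={1,2} pick 2 [4->2 ok]
  12: obs=y cand={0,3,4,5} pick 4 [2->4 ok]
  13: obs=y cand={0,3,4,5} pick 3 [4->3 ok]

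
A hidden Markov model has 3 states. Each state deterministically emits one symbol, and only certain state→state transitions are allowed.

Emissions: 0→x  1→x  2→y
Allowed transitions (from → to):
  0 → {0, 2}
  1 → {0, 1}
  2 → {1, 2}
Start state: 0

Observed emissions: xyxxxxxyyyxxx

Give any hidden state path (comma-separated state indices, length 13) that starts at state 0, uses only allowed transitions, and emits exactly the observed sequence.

0,2,1,1,1,0,0,2,2,2,1,1,1

  0: obs=x cand={0,1} pick 0 [start]
  1: obs=y cand={2} pick 2 [0->2 ok]
  2: obs=x cand={0,1} pick 1 [2->1 ok]
  3: obs=x cand={0,1} pick 1 [1->1 ok]
  4: obs=x cand={0,1} pick 1 [1->1 ok]
  5: obs=x cand={0,1} pick 0 [1->0 ok]
  6: obs=x cand={0,1} pick 0 [0->0 ok]
  7: obs=y cand={2} pick 2 [0->2 ok]
  8: obs=y cand={2} pick 2 [2->2 ok]
  9: obs=y cand={2} pick 2 [2->2 ok]
  10: obs=x cand={0,1} pick 1 [2->1 ok]
  11: obs=x cand={0,1} pick 1 [1->1 ok]
  12: obs=x cand={0,1} pick 1 [1->1 ok]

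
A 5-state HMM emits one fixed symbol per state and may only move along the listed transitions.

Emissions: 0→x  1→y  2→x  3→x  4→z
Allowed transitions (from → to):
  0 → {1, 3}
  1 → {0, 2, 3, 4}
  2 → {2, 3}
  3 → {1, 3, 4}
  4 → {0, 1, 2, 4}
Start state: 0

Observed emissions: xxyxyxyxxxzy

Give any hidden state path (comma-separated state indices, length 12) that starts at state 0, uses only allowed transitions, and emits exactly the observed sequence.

  t0 'x' -> {0,2,3}, take 0 (start)
  t1 'x' -> {0,2,3}, take 3 (0->3 ok)
  t2 'y' -> {1}, take 1 (3->1 ok)
  t3 'x' -> {0,2,3}, take 0 (1->0 ok)
  t4 'y' -> {1}, take 1 (0->1 ok)
  t5 'x' -> {0,2,3}, take 0 (1->0 ok)
  t6 'y' -> {1}, take 1 (0->1 ok)
  t7 'x' -> {0,2,3}, take 2 (1->2 ok)
  t8 'x' -> {0,2,3}, take 2 (2->2 ok)
  t9 'x' -> {0,2,3}, take 3 (2->3 ok)
  t10 'z' -> {4}, take 4 (3->4 ok)
  t11 'y' -> {1}, take 1 (4->1 ok)

0,3,1,0,1,0,1,2,2,3,4,1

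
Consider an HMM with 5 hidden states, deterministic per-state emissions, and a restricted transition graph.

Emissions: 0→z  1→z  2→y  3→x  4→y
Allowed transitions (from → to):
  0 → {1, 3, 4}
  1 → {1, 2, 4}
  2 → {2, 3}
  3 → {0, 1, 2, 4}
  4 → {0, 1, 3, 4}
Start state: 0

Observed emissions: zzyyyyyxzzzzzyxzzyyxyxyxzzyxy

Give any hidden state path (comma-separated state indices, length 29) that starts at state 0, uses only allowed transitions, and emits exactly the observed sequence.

0,1,2,2,2,2,2,3,0,1,1,1,1,2,3,0,1,2,2,3,2,3,4,3,1,1,4,3,2

  0: obs=z cand={0,1} pick 0 [start]
  1: obs=z cand={0,1} pick 1 [0->1 ok]
  2: obs=y cand={2,4} pick 2 [1->2 ok]
  3: obs=y cand={2,4} pick 2 [2->2 ok]
  4: obs=y cand={2,4} pick 2 [2->2 ok]
  5: obs=y cand={2,4} pick 2 [2->2 ok]
  6: obs=y cand={2,4} pick 2 [2->2 ok]
  7: obs=x cand={3} pick 3 [2->3 ok]
  8: obs=z cand={0,1} pick 0 [3->0 ok]
  9: obs=z cand={0,1} pick 1 [0->1 ok]
  10: obs=z cand={0,1} pick 1 [1->1 ok]
  11: obs=z cand={0,1} pick 1 [1->1 ok]
  12: obs=z cand={0,1} pick 1 [1->1 ok]
  13: obs=y cand={2,4} pick 2 [1->2 ok]
  14: obs=x cand={3} pick 3 [2->3 ok]
  15: obs=z cand={0,1} pick 0 [3->0 ok]
  16: obs=z cand={0,1} pick 1 [0->1 ok]
  17: obs=y cand={2,4} pick 2 [1->2 ok]
  18: obs=y cand={2,4} pick 2 [2->2 ok]
  19: obs=x cand={3} pick 3 [2->3 ok]
  20: obs=y cand={2,4} pick 2 [3->2 ok]
  21: obs=x cand={3} pick 3 [2->3 ok]
  22: obs=y cand={2,4} pick 4 [3->4 ok]
  23: obs=x cand={3} pick 3 [4->3 ok]
  24: obs=z cand={0,1} pick 1 [3->1 ok]
  25: obs=z cand={0,1} pick 1 [1->1 ok]
  26: obs=y cand={2,4} pick 4 [1->4 ok]
  27: obs=x cand={3} pick 3 [4->3 ok]
  28: obs=y cand={2,4} pick 2 [3->2 ok]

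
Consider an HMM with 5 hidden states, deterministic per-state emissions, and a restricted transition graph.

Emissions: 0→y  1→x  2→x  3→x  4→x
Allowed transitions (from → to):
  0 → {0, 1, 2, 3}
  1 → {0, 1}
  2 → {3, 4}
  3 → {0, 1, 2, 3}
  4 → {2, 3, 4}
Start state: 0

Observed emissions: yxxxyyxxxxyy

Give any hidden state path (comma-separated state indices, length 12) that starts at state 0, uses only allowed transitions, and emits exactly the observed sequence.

  0: obs=y cand={0} pick 0 [start]
  1: obs=x cand={1,2,3,4} pick 2 [0->2 ok]
  2: obs=x cand={1,2,3,4} pick 3 [2->3 ok]
  3: obs=x cand={1,2,3,4} pick 1 [3->1 ok]
  4: obs=y cand={0} pick 0 [1->0 ok]
  5: obs=y cand={0} pick 0 [0->0 ok]
  6: obs=x cand={1,2,3,4} pick 1 [0->1 ok]
  7: obs=x cand={1,2,3,4} pick 1 [1->1 ok]
  8: obs=x cand={1,2,3,4} pick 1 [1->1 ok]
  9: obs=x cand={1,2,3,4} pick 1 [1->1 ok]
  10: obs=y cand={0} pick 0 [1->0 ok]
  11: obs=y cand={0} pick 0 [0->0 ok]

0,2,3,1,0,0,1,1,1,1,0,0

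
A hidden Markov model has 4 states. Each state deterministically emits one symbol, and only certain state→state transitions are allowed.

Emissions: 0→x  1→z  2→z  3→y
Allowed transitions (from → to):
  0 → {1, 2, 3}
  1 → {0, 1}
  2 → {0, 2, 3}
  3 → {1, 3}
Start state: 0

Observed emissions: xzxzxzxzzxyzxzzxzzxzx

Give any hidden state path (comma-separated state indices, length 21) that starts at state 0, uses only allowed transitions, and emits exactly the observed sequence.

0,2,0,1,0,1,0,1,1,0,3,1,0,1,1,0,1,1,0,1,0

  t0 'x' -> {0}, take 0 (start)
  t1 'z' -> {1,2}, take 2 (0->2 ok)
  t2 'x' -> {0}, take 0 (2->0 ok)
  t3 'z' -> {1,2}, take 1 (0->1 ok)
  t4 'x' -> {0}, take 0 (1->0 ok)
  t5 'z' -> {1,2}, take 1 (0->1 ok)
  t6 'x' -> {0}, take 0 (1->0 ok)
  t7 'z' -> {1,2}, take 1 (0->1 ok)
  t8 'z' -> {1,2}, take 1 (1->1 ok)
  t9 'x' -> {0}, take 0 (1->0 ok)
  t10 'y' -> {3}, take 3 (0->3 ok)
  t11 'z' -> {1,2}, take 1 (3->1 ok)
  t12 'x' -> {0}, take 0 (1->0 ok)
  t13 'z' -> {1,2}, take 1 (0->1 ok)
  t14 'z' -> {1,2}, take 1 (1->1 ok)
  t15 'x' -> {0}, take 0 (1->0 ok)
  t16 'z' -> {1,2}, take 1 (0->1 ok)
  t17 'z' -> {1,2}, take 1 (1->1 ok)
  t18 'x' -> {0}, take 0 (1->0 ok)
  t19 'z' -> {1,2}, take 1 (0->1 ok)
  t20 'x' -> {0}, take 0 (1->0 ok)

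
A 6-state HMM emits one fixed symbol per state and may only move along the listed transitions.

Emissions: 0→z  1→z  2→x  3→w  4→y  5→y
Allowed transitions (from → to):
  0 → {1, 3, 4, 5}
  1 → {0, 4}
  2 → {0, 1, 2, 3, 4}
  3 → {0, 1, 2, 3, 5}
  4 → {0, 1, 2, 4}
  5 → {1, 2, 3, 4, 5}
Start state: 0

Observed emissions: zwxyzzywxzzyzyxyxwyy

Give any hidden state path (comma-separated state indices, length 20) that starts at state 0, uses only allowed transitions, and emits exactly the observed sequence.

0,3,2,4,1,0,5,3,2,1,0,4,0,4,2,4,2,3,5,4

  t0 'z' -> {0,1}, take 0 (start)
  t1 'w' -> {3}, take 3 (0->3 ok)
  t2 'x' -> {2}, take 2 (3->2 ok)
  t3 'y' -> {4,5}, take 4 (2->4 ok)
  t4 'z' -> {0,1}, take 1 (4->1 ok)
  t5 'z' -> {0,1}, take 0 (1->0 ok)
  t6 'y' -> {4,5}, take 5 (0->5 ok)
  t7 'w' -> {3}, take 3 (5->3 ok)
  t8 'x' -> {2}, take 2 (3->2 ok)
  t9 'z' -> {0,1}, take 1 (2->1 ok)
  t10 'z' -> {0,1}, take 0 (1->0 ok)
  t11 'y' -> {4,5}, take 4 (0->4 ok)
  t12 'z' -> {0,1}, take 0 (4->0 ok)
  t13 'y' -> {4,5}, take 4 (0->4 ok)
  t14 'x' -> {2}, take 2 (4->2 ok)
  t15 'y' -> {4,5}, take 4 (2->4 ok)
  t16 'x' -> {2}, take 2 (4->2 ok)
  t17 'w' -> {3}, take 3 (2->3 ok)
  t18 'y' -> {4,5}, take 5 (3->5 ok)
  t19 'y' -> {4,5}, take 4 (5->4 ok)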